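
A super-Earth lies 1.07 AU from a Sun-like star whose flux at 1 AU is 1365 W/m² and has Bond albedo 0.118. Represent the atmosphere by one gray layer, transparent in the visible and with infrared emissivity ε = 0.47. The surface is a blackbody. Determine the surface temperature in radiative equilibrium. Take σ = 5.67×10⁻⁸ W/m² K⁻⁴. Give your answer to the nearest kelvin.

279 K

Irradiance scales as 1/d², so S = 1365 W/m² × (1/1.07)² = 1192 W/m².
The planet radiates to space at T_e = [S(1−α)/(4σ)]^(1/4) = 260.9 K.
The surface balance (absorbed SW + ε·downward IR = σT_s⁴) with T_a⁴ = T_s⁴/2 reduces to T_s = T_e·[2/(2−ε)]^¼ = 279.0 K.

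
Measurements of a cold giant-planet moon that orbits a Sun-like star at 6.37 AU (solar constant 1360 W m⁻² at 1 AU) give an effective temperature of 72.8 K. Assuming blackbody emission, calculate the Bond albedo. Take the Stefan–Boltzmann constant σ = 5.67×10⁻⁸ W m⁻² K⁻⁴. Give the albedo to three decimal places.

Flux at the orbit: S = 1360/(6.37)² = 33.52 W m⁻².
Energy balance: S(1−α)/4 = σT⁴, so 1−α = 4σT⁴/S.
σT⁴ = 1.593 W m⁻², so 4σT⁴ = 6.370 W m⁻².
Hence α = 1 − 6.370/33.52 = 0.8099.

0.810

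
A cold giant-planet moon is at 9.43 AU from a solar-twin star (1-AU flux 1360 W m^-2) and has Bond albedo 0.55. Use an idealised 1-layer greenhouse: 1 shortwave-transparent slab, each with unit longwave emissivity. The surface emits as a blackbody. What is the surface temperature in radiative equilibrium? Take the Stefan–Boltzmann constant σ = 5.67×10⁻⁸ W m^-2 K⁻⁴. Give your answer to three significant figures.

88.3 K

Flux at the orbit: S = 1360/(9.43)² = 15.29 W m^-2.
The effective emission temperature is T_e = [S(1−α)/(4σ)]^¼ = 74.22 K.
For an N-layer opaque stack, T_s⁴ = (N+1)T_e⁴, hence T_s = (2)^(1/4)×74.22 K = 88.26 K.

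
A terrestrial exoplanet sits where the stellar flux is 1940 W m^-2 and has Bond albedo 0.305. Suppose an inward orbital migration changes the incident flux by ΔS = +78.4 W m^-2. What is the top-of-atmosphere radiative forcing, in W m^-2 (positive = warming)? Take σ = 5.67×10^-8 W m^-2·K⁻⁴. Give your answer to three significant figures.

TOA radiative forcing: ΔF = (1−α)ΔS/4 = 0.695·(+78.4)/4 = 13.62 W m^-2.

13.6 W m^-2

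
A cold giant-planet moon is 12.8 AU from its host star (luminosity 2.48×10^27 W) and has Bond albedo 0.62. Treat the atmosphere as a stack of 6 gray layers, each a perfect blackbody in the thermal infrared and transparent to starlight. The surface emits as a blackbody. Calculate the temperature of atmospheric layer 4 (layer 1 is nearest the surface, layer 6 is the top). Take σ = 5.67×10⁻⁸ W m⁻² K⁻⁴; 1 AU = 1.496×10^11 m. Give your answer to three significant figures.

128 K

d = 12.8 × 1.496×10^11 m = 1.915×10^12 m.
S = L/(4πd²) = 53.82 W m⁻².
Top-of-atmosphere balance: σT_e⁴ = S(1−α)/4 = 5.113 W m⁻² → T_e = 97.45 K.
Each opaque layer satisfies 2T_j⁴ = T_{j−1}⁴ + T_{j+1}⁴, giving T_k⁴ = (N+1−k)T_e⁴.
T_4 = (3)^(1/4)·97.45 = 128.2 K.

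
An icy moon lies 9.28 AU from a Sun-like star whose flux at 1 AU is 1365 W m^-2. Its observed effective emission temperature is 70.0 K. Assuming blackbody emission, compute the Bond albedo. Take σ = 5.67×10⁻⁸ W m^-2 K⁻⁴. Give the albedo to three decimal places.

0.656

By the inverse-square law, S = 1365/9.28² = 15.85 W m^-2.
From σT⁴ = S(1−α)/4 we invert for α: 1−α = 4σT⁴/S.
σT⁴ = 1.361 W m^-2, so 4σT⁴ = 5.445 W m^-2.
1−α = 5.445/15.85 = 0.3436, so α = 0.6564.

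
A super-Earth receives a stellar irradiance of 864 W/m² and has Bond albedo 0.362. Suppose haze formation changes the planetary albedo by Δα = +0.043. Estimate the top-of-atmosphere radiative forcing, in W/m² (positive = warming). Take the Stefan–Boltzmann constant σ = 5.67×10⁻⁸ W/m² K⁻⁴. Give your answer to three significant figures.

-9.29 W/m²

ΔF = −(S/4)Δα = −(864.0/4)×(+0.043) = -9.288 W/m².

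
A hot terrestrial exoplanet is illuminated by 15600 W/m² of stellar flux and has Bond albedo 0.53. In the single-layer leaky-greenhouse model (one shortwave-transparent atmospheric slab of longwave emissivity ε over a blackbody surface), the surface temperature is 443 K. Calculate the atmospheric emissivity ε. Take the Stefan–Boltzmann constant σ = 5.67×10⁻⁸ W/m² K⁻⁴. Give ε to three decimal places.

0.321

Effective temperature: T_e = [S(1−α)/(4σ)]^(1/4) = 424.0 K.
Since (2−ε)/2 = (T_e/T_s)⁴ = 0.8394, ε = 0.3212.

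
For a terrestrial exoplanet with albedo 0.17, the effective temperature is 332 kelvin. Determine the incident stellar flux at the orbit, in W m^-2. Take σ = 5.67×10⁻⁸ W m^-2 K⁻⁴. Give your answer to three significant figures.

3320 W m^-2

From S(1−α)/4 = σT⁴: S = 4σT⁴/(1−α).
The emitted flux is σT⁴ = 688.9 W m^-2.
S = 4·688.9/0.83 = 3320 W m^-2.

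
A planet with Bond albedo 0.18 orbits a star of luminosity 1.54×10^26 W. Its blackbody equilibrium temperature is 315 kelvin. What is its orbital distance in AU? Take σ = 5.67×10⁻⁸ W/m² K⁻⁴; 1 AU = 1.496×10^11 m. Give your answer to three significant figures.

Required flux: S = 4σT⁴/(1−α) = 2723 W/m².
From L = 4πd²S, d = √(1.54×10^26/(4π·2723)) = 6.708×10^10 m = 0.4484 AU.

0.448 AU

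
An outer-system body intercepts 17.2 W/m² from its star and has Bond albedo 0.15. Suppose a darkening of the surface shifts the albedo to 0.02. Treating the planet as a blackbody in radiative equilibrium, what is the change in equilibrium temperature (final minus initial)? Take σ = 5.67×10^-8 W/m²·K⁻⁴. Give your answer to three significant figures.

3.25 K

With α = 0.15, T₁ = 89.60 K.
With α = 0.02, T₂ = 92.85 K.
ΔT = T₂ − T₁ = 3.245 K.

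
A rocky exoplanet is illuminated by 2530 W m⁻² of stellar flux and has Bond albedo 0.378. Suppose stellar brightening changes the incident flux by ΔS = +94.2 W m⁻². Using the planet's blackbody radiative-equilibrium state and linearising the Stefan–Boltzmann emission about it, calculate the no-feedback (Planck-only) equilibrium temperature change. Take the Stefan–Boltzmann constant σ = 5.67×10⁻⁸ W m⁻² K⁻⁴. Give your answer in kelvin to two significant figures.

2.7 K

Reference equilibrium: T_e = [S(1−α)/(4σ)]^(1/4) = 288.6 K.
ΔF = Δ[S(1−α)]/4 = (1−0.378)·+94.2/4 = 14.65 W m⁻².
Linearising σT⁴ gives d(σT⁴)/dT = 4σT_e³ = 5.452 W m⁻² per K.
So ΔT₀ = 14.65/5.452 = 2.69 K.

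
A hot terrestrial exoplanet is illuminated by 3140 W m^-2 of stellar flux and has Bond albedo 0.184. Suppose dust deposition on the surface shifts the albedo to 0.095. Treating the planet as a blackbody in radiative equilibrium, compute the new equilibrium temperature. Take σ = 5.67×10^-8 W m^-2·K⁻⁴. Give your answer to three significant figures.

335 K

T₂ = [S(1−α₂)/(4σ)]^(1/4) = [3140·0.905/(4σ)]^(1/4) = 334.6 K.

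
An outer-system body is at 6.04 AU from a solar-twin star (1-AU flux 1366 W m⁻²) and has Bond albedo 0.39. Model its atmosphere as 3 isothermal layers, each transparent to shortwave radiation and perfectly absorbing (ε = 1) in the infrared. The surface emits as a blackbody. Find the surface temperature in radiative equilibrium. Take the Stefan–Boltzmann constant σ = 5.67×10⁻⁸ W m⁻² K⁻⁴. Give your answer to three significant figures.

142 K

Flux at the orbit: S = 1366/(6.04)² = 37.44 W m⁻².
OLR = S(1−α)/4 = 5.710 W m⁻²; the top layer radiates at T_e = 100.2 K.
For an N-layer opaque stack, T_s⁴ = (N+1)T_e⁴, hence T_s = (4)^(1/4)×100.2 K = 141.7 K.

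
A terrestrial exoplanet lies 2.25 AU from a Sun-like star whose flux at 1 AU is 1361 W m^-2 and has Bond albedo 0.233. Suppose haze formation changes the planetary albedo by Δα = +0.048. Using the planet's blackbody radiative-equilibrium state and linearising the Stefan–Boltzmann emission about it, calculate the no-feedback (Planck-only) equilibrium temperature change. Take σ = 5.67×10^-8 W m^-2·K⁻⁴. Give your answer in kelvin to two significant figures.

Irradiance scales as 1/d², so S = 1361 W m^-2 × (1/2.25)² = 268.8 W m^-2.
The baseline emission temperature is T_e = 173.6 K.
TOA radiative forcing: ΔF = −S·Δα/4 = −268.8·(+0.048)/4 = -3.226 W m^-2.
Planck response: λ_P = 4σT_e³ = 4·5.67×10⁻⁸·(173.6)³ = 1.187 W m^-2/K.
So ΔT₀ = -3.226/1.187 = -2.72 K.

-2.7 kelvin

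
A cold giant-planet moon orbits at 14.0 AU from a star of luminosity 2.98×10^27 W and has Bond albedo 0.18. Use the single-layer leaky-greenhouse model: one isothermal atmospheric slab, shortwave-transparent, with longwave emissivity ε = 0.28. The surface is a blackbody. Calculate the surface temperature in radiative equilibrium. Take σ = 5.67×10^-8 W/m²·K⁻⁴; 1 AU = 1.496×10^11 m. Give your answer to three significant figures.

Orbital distance: d = 14.0 AU = 2.094×10^12 m.
S = L/(4πd²) = 54.06 W/m².
Effective emission temperature (TOA balance): σT_e⁴ = S(1−α)/4 = 11.08 W/m² → T_e = 118.2 K.
The surface balance (absorbed SW + ε·downward IR = σT_s⁴) with T_a⁴ = T_s⁴/2 reduces to T_s = T_e·[2/(2−ε)]^¼ = 122.8 K.

123 K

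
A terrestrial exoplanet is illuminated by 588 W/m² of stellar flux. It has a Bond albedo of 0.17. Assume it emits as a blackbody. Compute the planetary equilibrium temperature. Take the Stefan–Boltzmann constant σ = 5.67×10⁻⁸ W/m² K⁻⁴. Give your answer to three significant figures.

The planet absorbs (1−α)S over its disc πR² and re-emits over 4πR², so the mean absorbed flux is (1−0.17)·588.0/4 = 122.0 W/m².
Balancing against σT⁴: T = (122.0/5.67×10⁻⁸)^(1/4) = 215.4 K.

215 K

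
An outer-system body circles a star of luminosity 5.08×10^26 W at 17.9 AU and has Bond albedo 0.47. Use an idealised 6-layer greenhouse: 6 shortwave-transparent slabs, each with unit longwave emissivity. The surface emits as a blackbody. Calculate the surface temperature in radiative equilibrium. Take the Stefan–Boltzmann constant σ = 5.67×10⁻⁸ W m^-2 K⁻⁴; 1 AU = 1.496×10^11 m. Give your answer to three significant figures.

d = 17.9 × 1.496×10^11 m = 2.678×10^12 m.
Spreading L over a sphere of radius d: S = 5.08×10^26/(4π·2.68×10^12²) = 5.637 W m^-2.
The effective emission temperature is T_e = [S(1−α)/(4σ)]^¼ = 60.25 K.
For an N-layer opaque stack, T_s⁴ = (N+1)T_e⁴, hence T_s = (7)^(1/4)×60.25 K = 97.99 K.

98.0 K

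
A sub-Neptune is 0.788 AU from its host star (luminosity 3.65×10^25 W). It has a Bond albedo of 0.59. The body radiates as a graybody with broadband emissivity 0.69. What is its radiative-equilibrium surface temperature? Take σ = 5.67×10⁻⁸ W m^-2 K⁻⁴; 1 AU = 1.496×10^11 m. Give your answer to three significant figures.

153 K

Orbital distance: d = 0.788 AU = 1.179×10^11 m.
Spreading L over a sphere of radius d: S = 3.65×10^25/(4π·1.18×10^11²) = 209.0 W m^-2.
Averaging over the sphere, the absorbed flux is S(1−α)/4 = 21.42 W m^-2.
Equating to εσT⁴ with ε = 0.69: T = (21.42/0.69σ)^(1/4) = 153.0 K.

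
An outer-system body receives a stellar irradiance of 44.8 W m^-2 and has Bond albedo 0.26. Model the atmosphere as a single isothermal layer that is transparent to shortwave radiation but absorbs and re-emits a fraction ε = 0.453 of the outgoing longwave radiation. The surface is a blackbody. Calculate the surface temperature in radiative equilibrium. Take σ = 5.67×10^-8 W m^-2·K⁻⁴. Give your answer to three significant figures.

117 kelvin

Effective emission temperature (TOA balance): σT_e⁴ = S(1−α)/4 = 8.288 W m^-2 → T_e = 110.0 K.
Surface balance with a leaky layer gives σT_s⁴ = σT_e⁴·2/(2−ε), so T_s = T_e·[2/(2−0.453)]^(1/4) = 117.2 K.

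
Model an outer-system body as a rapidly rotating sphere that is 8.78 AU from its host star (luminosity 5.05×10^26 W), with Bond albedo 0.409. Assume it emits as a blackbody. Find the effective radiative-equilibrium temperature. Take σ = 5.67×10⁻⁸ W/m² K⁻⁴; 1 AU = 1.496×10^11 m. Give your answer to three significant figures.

88.3 K

d = 8.78 × 1.496×10^11 m = 1.313×10^12 m.
Spreading L over a sphere of radius d: S = 5.05×10^26/(4π·1.31×10^12²) = 23.29 W/m².
Absorbed flux (global mean): S(1−α)/4 = 23.29·0.591/4 = 3.442 W/m².
In equilibrium σT⁴ equals this, so T = 88.27 K.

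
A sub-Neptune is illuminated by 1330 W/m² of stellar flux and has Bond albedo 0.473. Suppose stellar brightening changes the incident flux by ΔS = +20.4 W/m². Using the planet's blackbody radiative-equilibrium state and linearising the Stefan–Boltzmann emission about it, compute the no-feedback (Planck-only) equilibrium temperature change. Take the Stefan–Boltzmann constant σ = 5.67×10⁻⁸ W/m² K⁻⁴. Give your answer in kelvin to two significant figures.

0.90 K

Reference equilibrium: T_e = [S(1−α)/(4σ)]^(1/4) = 235.8 K.
ΔF = Δ[S(1−α)]/4 = (1−0.473)·+20.4/4 = 2.688 W/m².
Linearising σT⁴ gives d(σT⁴)/dT = 4σT_e³ = 2.973 W/m² per K.
So ΔT₀ = 2.688/2.973 = 0.904 K.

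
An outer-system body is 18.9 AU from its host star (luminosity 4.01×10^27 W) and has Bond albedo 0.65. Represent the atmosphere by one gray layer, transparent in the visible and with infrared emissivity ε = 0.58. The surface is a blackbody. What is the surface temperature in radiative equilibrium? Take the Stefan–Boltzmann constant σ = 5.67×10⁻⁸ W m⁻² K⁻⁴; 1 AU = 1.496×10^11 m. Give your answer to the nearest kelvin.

d = 18.9 × 1.496×10^11 m = 2.827×10^12 m.
Flux at the orbit: S = L/(4πd²) = 4.01×10^27/(4π·(2.83×10^12)²) = 39.92 W m⁻².
Effective emission temperature (TOA balance): σT_e⁴ = S(1−α)/4 = 3.493 W m⁻² → T_e = 88.59 K.
The surface balance (absorbed SW + ε·downward IR = σT_s⁴) with T_a⁴ = T_s⁴/2 reduces to T_s = T_e·[2/(2−ε)]^¼ = 96.51 K.

97 K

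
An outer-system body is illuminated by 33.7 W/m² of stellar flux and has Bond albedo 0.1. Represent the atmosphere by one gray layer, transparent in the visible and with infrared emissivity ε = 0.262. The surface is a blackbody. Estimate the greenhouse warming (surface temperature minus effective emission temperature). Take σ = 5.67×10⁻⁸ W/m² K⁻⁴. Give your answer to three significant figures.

3.84 K

At the top of the atmosphere, σT_e⁴ = S(1−α)/4 = 7.583 W/m², giving T_e = 107.5 K.
For a single slab of emissivity ε, T_s⁴ = 2T_e⁴/(2−ε); thus T_s = 107.5·(1.151)^(1/4) = 111.4 K.
The atmosphere warms the surface by 3.842 K.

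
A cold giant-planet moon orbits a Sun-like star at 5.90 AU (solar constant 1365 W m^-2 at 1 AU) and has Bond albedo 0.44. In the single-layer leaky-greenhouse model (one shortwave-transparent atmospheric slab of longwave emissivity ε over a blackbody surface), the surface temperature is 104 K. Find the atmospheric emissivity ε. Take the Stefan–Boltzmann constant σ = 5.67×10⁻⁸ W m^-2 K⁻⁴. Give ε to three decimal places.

0.345

Irradiance scales as 1/d², so S = 1365 W m^-2 × (1/5.90)² = 39.21 W m^-2.
First, T_e = [39.21·(1−0.44)/(4σ)]^(1/4) = 99.20 K.
Inverting T_s⁴ = 2T_e⁴/(2−ε): (T_e/T_s)⁴ = 0.8276, so ε = 2(1 − 0.8276) = 0.3447.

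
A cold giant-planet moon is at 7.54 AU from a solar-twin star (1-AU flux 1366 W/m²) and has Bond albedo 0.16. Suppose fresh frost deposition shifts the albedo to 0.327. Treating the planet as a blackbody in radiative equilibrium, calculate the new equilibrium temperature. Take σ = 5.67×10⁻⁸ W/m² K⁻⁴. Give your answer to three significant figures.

91.9 K

By the inverse-square law, S = 1366/7.54² = 24.03 W/m².
T₂ = [S(1−α₂)/(4σ)]^(1/4) = [24.03·0.673/(4σ)]^(1/4) = 91.89 K.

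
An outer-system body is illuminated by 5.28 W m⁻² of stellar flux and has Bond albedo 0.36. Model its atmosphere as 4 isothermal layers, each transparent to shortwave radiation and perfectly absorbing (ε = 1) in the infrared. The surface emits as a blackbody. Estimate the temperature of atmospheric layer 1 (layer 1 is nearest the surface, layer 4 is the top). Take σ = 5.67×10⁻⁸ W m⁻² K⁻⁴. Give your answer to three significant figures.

87.9 K

OLR = S(1−α)/4 = 0.8448 W m⁻²; the top layer radiates at T_e = 62.13 K.
Each opaque layer satisfies 2T_j⁴ = T_{j−1}⁴ + T_{j+1}⁴, giving T_k⁴ = (N+1−k)T_e⁴.
T_1 = (4)^(1/4)·62.13 = 87.86 K.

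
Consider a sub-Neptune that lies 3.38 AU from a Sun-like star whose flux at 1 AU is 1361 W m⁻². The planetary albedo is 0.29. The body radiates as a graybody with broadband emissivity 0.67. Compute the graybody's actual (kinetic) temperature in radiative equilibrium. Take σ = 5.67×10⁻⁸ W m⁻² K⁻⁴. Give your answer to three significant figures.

154 K

Irradiance scales as 1/d², so S = 1361 W m⁻² × (1/3.38)² = 119.1 W m⁻².
Absorbed flux (global mean): S(1−α)/4 = 119.1·0.71/4 = 21.15 W m⁻².
Equating to εσT⁴ with ε = 0.67: T = (21.15/0.67σ)^(1/4) = 153.6 K.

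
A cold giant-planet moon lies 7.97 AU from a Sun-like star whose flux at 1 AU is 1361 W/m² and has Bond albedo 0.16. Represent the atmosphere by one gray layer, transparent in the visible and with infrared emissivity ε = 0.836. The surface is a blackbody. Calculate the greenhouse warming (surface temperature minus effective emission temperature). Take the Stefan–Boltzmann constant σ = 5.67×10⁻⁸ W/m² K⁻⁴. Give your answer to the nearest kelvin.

Flux at the orbit: S = 1361/(7.97)² = 21.43 W/m².
The planet radiates to space at T_e = [S(1−α)/(4σ)]^(1/4) = 94.38 K.
The surface balance (absorbed SW + ε·downward IR = σT_s⁴) with T_a⁴ = T_s⁴/2 reduces to T_s = T_e·[2/(2−ε)]^¼ = 108.1 K.
Greenhouse warming: T_s − T_e = 13.68 K.

14 K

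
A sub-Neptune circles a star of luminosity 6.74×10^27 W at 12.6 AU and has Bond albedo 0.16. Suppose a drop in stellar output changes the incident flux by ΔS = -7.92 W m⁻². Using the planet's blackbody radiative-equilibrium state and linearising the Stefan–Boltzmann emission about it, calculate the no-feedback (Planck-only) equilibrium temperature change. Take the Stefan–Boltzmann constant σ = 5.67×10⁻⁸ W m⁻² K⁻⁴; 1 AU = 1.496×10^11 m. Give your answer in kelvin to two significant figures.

d = 12.6 × 1.496×10^11 m = 1.885×10^12 m.
Flux at the orbit: S = L/(4πd²) = 6.74×10^27/(4π·(1.88×10^12)²) = 151.0 W m⁻².
Unperturbed T_e = [151.0·(1−0.16)/(4σ)]^¼ = 153.8 K.
ΔF = Δ[S(1−α)]/4 = (1−0.16)·-7.92/4 = -1.663 W m⁻².
Planck response: λ_P = 4σT_e³ = 4·5.67×10⁻⁸·(153.8)³ = 0.8246 W m⁻²/K.
ΔT₀ = ΔF/λ_P = -1.663/0.8246 = -2.02 K.

-2.0 K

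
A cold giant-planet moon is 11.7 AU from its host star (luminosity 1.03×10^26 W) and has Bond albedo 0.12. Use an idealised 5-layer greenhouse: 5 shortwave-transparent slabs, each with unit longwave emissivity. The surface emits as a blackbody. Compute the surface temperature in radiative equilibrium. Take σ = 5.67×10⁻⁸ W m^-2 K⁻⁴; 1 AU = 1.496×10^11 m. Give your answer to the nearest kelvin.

89 K

Orbital distance: d = 11.7 AU = 1.750×10^12 m.
Flux at the orbit: S = L/(4πd²) = 1.03×10^26/(4π·(1.75×10^12)²) = 2.675 W m^-2.
Top-of-atmosphere balance: σT_e⁴ = S(1−α)/4 = 0.5886 W m^-2 → T_e = 56.76 K.
For an N-layer opaque stack, T_s⁴ = (N+1)T_e⁴, hence T_s = (6)^(1/4)×56.76 K = 88.84 K.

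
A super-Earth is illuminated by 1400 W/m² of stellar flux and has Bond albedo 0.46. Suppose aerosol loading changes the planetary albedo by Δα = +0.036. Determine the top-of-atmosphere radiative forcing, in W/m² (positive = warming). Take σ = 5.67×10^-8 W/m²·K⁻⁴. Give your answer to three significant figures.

-12.6 W/m²

The change in absorbed flux is Δ[S(1−α)/4] = −SΔα/4 = -12.60 W/m².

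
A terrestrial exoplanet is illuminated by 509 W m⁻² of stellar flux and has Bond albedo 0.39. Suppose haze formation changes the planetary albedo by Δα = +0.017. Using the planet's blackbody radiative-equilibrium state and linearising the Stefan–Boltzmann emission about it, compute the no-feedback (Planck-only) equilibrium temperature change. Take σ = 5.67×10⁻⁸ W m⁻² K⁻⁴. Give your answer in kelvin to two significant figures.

Reference equilibrium: T_e = [S(1−α)/(4σ)]^(1/4) = 192.4 K.
The change in absorbed flux is Δ[S(1−α)/4] = −SΔα/4 = -2.163 W m⁻².
Linearising σT⁴ gives d(σT⁴)/dT = 4σT_e³ = 1.614 W m⁻² per K.
ΔT₀ = ΔF/λ_P = -2.163/1.614 = -1.34 K.

-1.3 K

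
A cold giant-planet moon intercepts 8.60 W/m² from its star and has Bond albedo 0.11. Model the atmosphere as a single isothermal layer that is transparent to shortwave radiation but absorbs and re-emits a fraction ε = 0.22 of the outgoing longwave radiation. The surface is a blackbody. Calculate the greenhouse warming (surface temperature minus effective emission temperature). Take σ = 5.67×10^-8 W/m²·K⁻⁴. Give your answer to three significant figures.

The planet radiates to space at T_e = [S(1−α)/(4σ)]^(1/4) = 76.22 K.
For a single slab of emissivity ε, T_s⁴ = 2T_e⁴/(2−ε); thus T_s = 76.22·(1.124)^(1/4) = 78.47 K.
T_s − T_e = 78.47 − 76.22 = 2.253 K.

2.25 kelvin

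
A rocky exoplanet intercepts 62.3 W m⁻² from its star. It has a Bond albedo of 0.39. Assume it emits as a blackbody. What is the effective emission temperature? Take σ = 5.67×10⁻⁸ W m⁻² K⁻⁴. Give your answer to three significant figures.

The planet absorbs (1−α)S over its disc πR² and re-emits over 4πR², so the mean absorbed flux is (1−0.39)·62.30/4 = 9.501 W m⁻².
Balancing against σT⁴: T = (9.501/5.67×10⁻⁸)^(1/4) = 113.8 K.

114 kelvin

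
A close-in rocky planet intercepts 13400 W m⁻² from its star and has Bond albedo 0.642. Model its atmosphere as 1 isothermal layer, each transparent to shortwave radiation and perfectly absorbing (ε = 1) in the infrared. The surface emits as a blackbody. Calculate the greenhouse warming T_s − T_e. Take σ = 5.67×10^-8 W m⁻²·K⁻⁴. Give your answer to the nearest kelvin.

The effective emission temperature is T_e = [S(1−α)/(4σ)]^¼ = 381.4 K.
Surface: T_s = (2)^¼·T_e = 453.5 K.
Warming: T_s − T_e = 72.16 K.

72 K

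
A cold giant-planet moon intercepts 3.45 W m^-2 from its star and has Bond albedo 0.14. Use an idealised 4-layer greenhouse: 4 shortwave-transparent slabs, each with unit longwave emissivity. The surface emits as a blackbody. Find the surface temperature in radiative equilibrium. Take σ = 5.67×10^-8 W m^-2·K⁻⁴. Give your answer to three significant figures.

OLR = S(1−α)/4 = 0.7418 W m^-2; the top layer radiates at T_e = 60.14 K.
Layer-by-layer balance gives σT_s⁴ = (N+1)σT_e⁴, so T_s = 5^¼·60.14 = 89.93 K.

89.9 kelvin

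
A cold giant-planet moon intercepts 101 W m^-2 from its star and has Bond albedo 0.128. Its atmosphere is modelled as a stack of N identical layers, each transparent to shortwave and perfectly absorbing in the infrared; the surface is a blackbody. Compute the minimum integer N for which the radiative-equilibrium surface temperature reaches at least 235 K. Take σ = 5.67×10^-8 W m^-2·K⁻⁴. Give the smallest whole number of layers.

OLR = S(1−α)/4 = 22.02 W m^-2; the top layer radiates at T_e = 140.4 K.
T_s = (N+1)^(1/4)·T_e ≥ 235 K requires N+1 ≥ (T_s/T_e)⁴ = (235/140.4)⁴ = 7.854.
Rounding up, N = 7.

7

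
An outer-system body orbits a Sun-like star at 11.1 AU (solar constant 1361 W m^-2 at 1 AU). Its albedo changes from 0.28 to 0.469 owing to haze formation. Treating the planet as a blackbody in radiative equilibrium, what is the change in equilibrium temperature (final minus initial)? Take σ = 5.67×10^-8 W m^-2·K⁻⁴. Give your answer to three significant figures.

By the inverse-square law, S = 1361/11.1² = 11.05 W m^-2.
Initial: T₁ = [S(1−0.28)/(4σ)]^(1/4) = 76.95 K.
Final:   T₂ = [S(1−0.469)/(4σ)]^(1/4) = 71.31 K.
ΔT = T₂ − T₁ = -5.640 K.

-5.64 K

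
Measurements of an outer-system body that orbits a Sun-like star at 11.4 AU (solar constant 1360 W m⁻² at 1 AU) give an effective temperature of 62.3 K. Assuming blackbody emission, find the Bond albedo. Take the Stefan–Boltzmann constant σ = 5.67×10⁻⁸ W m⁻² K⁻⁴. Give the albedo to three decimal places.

Flux at the orbit: S = 1360/(11.4)² = 10.46 W m⁻².
From σT⁴ = S(1−α)/4 we invert for α: 1−α = 4σT⁴/S.
4σT⁴ = 4·5.67×10⁻⁸·(62.3)⁴ = 3.417 W m⁻².
Hence α = 1 − 3.417/10.46 = 0.6735.

0.674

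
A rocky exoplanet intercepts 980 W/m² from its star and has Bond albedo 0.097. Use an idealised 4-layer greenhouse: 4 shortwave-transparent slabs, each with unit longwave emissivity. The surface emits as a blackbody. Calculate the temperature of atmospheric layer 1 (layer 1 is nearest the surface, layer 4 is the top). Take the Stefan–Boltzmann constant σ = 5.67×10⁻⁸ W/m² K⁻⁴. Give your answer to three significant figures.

The effective emission temperature is T_e = [S(1−α)/(4σ)]^¼ = 249.9 K.
The net upward flux σT_e⁴ is constant between every pair of levels, so T_k⁴ = (N+1−k)T_e⁴.
With k = 1: T_1 = (4+1−1)^¼·249.9 K = 353.5 K.

353 kelvin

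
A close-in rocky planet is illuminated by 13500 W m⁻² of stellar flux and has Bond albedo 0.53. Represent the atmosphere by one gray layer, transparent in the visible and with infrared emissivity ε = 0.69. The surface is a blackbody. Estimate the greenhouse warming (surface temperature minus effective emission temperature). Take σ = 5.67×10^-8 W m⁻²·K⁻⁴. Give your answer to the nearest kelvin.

46 kelvin

Effective emission temperature (TOA balance): σT_e⁴ = S(1−α)/4 = 1586 W m⁻² → T_e = 409.0 K.
Surface balance with a leaky layer gives σT_s⁴ = σT_e⁴·2/(2−ε), so T_s = T_e·[2/(2−0.69)]^(1/4) = 454.6 K.
Greenhouse warming: T_s − T_e = 45.63 K.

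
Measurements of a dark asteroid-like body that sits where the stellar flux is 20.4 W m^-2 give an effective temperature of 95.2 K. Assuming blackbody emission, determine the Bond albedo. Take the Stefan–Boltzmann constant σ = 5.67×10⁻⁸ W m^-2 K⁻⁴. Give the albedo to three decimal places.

Rearranging the radiative balance, α = 1 − 4σT⁴/S.
σT⁴ = 4.657 W m^-2, so 4σT⁴ = 18.63 W m^-2.
1−α = 18.63/20.40 = 0.9132, so α = 0.0868.

0.087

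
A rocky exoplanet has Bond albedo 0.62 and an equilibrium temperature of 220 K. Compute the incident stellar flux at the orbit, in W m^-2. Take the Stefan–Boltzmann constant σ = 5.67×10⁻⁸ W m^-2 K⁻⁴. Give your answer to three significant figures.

1400 W m^-2

From S(1−α)/4 = σT⁴: S = 4σT⁴/(1−α).
σT⁴ = 5.67×10⁻⁸·(220)⁴ = 132.8 W m^-2.
So S = 4×132.8/(1−0.62) = 1398 W m^-2.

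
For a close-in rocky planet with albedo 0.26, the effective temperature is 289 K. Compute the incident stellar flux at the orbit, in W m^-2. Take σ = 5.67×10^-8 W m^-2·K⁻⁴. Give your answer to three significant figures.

2140 W m^-2

From S(1−α)/4 = σT⁴: S = 4σT⁴/(1−α).
σT⁴ = 5.67×10⁻⁸·(289)⁴ = 395.5 W m^-2.
So S = 4×395.5/(1−0.26) = 2138 W m^-2.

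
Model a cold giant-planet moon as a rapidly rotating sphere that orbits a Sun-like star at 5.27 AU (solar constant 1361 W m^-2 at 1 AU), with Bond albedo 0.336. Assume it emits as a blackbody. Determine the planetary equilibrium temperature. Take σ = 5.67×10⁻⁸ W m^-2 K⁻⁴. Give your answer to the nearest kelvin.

109 K

Irradiance scales as 1/d², so S = 1361 W m^-2 × (1/5.27)² = 49.00 W m^-2.
Absorbed flux (global mean): S(1−α)/4 = 49.00·0.664/4 = 8.135 W m^-2.
In equilibrium σT⁴ equals this, so T = 109.4 K.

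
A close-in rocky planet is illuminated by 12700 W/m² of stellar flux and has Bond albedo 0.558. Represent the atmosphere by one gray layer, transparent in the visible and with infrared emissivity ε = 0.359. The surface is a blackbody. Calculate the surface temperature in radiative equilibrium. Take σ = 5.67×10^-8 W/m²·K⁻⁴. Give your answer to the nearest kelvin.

417 kelvin

The planet radiates to space at T_e = [S(1−α)/(4σ)]^(1/4) = 396.6 K.
The surface balance (absorbed SW + ε·downward IR = σT_s⁴) with T_a⁴ = T_s⁴/2 reduces to T_s = T_e·[2/(2−ε)]^¼ = 416.8 K.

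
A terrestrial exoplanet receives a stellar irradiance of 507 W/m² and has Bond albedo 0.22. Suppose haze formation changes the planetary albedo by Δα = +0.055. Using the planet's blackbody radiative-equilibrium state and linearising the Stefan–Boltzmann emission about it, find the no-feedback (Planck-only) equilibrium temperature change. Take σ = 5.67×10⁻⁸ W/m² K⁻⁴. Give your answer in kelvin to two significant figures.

-3.6 K

Reference equilibrium: T_e = [S(1−α)/(4σ)]^(1/4) = 204.3 K.
The change in absorbed flux is Δ[S(1−α)/4] = −SΔα/4 = -6.971 W/m².
Planck response: λ_P = 4σT_e³ = 4·5.67×10⁻⁸·(204.3)³ = 1.935 W/m²/K.
Hence the no-feedback warming is ΔF/(4σT_e³) = -3.60 K.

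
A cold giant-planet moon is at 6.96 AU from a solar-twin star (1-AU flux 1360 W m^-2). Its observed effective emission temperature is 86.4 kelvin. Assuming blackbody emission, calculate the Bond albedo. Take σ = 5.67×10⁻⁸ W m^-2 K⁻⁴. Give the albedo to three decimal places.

0.550

Irradiance scales as 1/d², so S = 1360 W m^-2 × (1/6.96)² = 28.08 W m^-2.
Rearranging the radiative balance, α = 1 − 4σT⁴/S.
σT⁴ = 3.160 W m^-2, so 4σT⁴ = 12.64 W m^-2.
1−α = 12.64/28.08 = 0.4502, so α = 0.5498.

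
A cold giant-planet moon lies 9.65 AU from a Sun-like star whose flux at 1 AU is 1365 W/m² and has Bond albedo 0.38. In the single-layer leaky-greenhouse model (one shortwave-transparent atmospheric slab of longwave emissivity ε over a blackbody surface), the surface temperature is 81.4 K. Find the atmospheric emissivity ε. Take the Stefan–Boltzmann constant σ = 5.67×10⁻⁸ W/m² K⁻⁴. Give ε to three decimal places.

0.175

By the inverse-square law, S = 1365/9.65² = 14.66 W/m².
Effective temperature: T_e = [S(1−α)/(4σ)]^(1/4) = 79.56 K.
Inverting T_s⁴ = 2T_e⁴/(2−ε): (T_e/T_s)⁴ = 0.9127, so ε = 2(1 − 0.9127) = 0.1746.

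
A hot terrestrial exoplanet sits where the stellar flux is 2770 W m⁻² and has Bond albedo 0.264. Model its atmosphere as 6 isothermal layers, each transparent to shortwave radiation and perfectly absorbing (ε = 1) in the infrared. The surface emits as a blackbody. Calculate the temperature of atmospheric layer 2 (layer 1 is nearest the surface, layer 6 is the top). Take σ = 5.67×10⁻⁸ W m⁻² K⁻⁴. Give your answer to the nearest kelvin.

OLR = S(1−α)/4 = 509.7 W m⁻²; the top layer radiates at T_e = 307.9 K.
In the N-layer model, layer k (counted from the surface) has T_k = (N+1−k)^(1/4)·T_e.
With k = 2: T_2 = (6+1−2)^¼·307.9 K = 460.4 K.

460 kelvin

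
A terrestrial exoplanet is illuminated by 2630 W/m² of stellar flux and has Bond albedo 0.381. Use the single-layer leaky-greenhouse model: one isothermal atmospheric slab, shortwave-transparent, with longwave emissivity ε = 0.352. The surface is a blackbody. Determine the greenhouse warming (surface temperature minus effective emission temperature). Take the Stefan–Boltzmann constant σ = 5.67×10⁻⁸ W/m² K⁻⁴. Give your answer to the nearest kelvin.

The planet radiates to space at T_e = [S(1−α)/(4σ)]^(1/4) = 291.1 K.
Surface balance with a leaky layer gives σT_s⁴ = σT_e⁴·2/(2−ε), so T_s = T_e·[2/(2−0.352)]^(1/4) = 305.5 K.
The atmosphere warms the surface by 14.43 K.

14 K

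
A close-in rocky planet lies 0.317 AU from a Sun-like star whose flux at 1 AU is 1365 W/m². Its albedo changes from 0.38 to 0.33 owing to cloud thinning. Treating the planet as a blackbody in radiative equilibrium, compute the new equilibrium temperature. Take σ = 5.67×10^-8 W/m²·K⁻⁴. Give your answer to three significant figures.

By the inverse-square law, S = 1365/0.317² = 13580 W/m².
New equilibrium: T₂ = [(1−0.33)·13580/(4σ)]^(1/4) = 447.6 K.

448 K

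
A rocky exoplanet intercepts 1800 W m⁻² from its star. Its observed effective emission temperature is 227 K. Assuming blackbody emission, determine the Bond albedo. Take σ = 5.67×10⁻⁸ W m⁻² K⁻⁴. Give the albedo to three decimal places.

0.665

Rearranging the radiative balance, α = 1 − 4σT⁴/S.
σT⁴ = 150.6 W m⁻², so 4σT⁴ = 602.2 W m⁻².
Hence α = 1 − 602.2/1800 = 0.6654.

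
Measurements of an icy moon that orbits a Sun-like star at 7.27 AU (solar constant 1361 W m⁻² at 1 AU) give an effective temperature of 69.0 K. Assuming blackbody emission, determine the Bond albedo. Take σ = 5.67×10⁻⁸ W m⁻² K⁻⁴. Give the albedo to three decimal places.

0.800

Irradiance scales as 1/d², so S = 1361 W m⁻² × (1/7.27)² = 25.75 W m⁻².
Rearranging the radiative balance, α = 1 − 4σT⁴/S.
4σT⁴ = 4·5.67×10⁻⁸·(69.0)⁴ = 5.141 W m⁻².
1−α = 5.141/25.75 = 0.1996, so α = 0.8004.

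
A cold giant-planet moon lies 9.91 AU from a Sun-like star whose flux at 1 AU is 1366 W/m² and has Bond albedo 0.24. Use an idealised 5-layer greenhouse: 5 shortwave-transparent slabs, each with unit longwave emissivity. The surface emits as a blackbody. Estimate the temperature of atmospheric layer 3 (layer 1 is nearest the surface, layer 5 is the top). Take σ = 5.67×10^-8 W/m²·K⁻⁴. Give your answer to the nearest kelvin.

109 K

Irradiance scales as 1/d², so S = 1366 W/m² × (1/9.91)² = 13.91 W/m².
The effective emission temperature is T_e = [S(1−α)/(4σ)]^¼ = 82.63 K.
In the N-layer model, layer k (counted from the surface) has T_k = (N+1−k)^(1/4)·T_e.
T_3 = (3)^(1/4)·82.63 = 108.7 K.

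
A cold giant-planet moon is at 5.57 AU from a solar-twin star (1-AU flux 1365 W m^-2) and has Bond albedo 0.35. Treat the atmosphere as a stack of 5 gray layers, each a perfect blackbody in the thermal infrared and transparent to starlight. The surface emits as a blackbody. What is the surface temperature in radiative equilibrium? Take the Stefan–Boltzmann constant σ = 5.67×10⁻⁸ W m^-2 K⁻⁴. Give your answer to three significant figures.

Flux at the orbit: S = 1365/(5.57)² = 44.00 W m^-2.
Top-of-atmosphere balance: σT_e⁴ = S(1−α)/4 = 7.149 W m^-2 → T_e = 106.0 K.
For an N-layer opaque stack, T_s⁴ = (N+1)T_e⁴, hence T_s = (6)^(1/4)×106.0 K = 165.8 K.

166 K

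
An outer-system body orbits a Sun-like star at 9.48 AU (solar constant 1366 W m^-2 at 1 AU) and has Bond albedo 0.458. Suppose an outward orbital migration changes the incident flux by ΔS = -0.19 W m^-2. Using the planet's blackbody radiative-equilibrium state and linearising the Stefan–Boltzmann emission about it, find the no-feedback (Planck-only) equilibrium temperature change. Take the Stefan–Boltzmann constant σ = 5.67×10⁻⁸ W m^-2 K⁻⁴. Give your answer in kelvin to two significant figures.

By the inverse-square law, S = 1366/9.48² = 15.20 W m^-2.
The baseline emission temperature is T_e = 77.63 K.
ΔF = Δ[S(1−α)]/4 = (1−0.458)·-0.19/4 = -0.02575 W m^-2.
The Planck feedback parameter is 4σT_e³ = 0.1061 W m^-2/K.
Hence the no-feedback warming is ΔF/(4σT_e³) = -0.243 K.

-0.24 K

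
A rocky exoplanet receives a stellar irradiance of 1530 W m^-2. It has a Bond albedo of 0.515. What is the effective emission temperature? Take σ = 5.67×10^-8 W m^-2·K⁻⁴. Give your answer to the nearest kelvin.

The planet absorbs (1−α)S over its disc πR² and re-emits over 4πR², so the mean absorbed flux is (1−0.515)·1530/4 = 185.5 W m^-2.
In equilibrium σT⁴ equals this, so T = 239.2 K.

239 kelvin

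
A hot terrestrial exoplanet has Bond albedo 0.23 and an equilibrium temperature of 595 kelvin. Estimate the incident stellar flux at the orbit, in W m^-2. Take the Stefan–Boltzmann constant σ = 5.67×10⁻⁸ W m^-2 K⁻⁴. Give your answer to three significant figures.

Invert the energy balance for S: S = 4σT⁴/(1−α).
The emitted flux is σT⁴ = 7106 W m^-2.
S = 4·7106/0.77 = 36920 W m^-2.

36900 W m^-2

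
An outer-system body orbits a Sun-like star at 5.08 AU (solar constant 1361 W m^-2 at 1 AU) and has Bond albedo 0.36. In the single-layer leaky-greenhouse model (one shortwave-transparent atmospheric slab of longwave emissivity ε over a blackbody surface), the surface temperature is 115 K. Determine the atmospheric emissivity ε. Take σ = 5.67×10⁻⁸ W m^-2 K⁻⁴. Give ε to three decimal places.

0.298

By the inverse-square law, S = 1361/5.08² = 52.74 W m^-2.
TOA balance gives T_e = 110.5 K.
Inverting T_s⁴ = 2T_e⁴/(2−ε): (T_e/T_s)⁴ = 0.8509, so ε = 2(1 − 0.8509) = 0.2982.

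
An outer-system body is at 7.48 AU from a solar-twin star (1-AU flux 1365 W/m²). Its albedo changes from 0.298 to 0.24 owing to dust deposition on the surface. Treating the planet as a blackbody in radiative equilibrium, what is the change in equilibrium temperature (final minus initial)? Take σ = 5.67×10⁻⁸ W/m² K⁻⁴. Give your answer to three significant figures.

By the inverse-square law, S = 1365/7.48² = 24.40 W/m².
With α = 0.298, T₁ = 93.22 K.
Final:   T₂ = [S(1−0.24)/(4σ)]^(1/4) = 95.09 K.
Change: 95.09 − 93.22 = 1.869 K.

1.87 K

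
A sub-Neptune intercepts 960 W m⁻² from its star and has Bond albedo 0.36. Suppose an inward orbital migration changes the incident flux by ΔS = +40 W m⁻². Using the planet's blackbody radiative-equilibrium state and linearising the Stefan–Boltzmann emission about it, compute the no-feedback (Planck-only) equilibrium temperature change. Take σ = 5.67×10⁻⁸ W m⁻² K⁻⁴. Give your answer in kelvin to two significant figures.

Unperturbed T_e = [960.0·(1−0.36)/(4σ)]^¼ = 228.1 K.
TOA radiative forcing: ΔF = (1−α)ΔS/4 = 0.64·(+40)/4 = 6.400 W m⁻².
Planck response: λ_P = 4σT_e³ = 4·5.67×10⁻⁸·(228.1)³ = 2.693 W m⁻²/K.
So ΔT₀ = 6.400/2.693 = 2.38 K.

2.4 kelvin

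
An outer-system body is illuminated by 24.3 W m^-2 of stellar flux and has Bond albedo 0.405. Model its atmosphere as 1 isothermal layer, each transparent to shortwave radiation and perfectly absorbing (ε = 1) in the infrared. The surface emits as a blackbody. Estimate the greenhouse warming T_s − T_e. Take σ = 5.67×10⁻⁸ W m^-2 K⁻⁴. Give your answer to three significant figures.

16.9 kelvin

Top-of-atmosphere balance: σT_e⁴ = S(1−α)/4 = 3.615 W m^-2 → T_e = 89.36 K.
T_s = (N+1)^(1/4)·T_e = 106.3 K.
Warming: T_s − T_e = 16.91 K.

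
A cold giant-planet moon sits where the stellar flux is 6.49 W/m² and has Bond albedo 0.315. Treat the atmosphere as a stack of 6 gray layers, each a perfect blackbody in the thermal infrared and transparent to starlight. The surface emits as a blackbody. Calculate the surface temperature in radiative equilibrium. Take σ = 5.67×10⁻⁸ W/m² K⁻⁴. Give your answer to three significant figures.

108 kelvin

OLR = S(1−α)/4 = 1.111 W/m²; the top layer radiates at T_e = 66.54 K.
With N = 6 opaque layers, T_s = (N+1)^(1/4)·T_e = 7^(1/4)·66.54 = 108.2 K.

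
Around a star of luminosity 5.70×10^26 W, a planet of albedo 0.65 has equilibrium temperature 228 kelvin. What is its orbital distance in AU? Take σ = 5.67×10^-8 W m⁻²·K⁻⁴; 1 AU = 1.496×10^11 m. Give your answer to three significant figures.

Energy balance gives S = 4σT⁴/(1−α) = 1751 W m⁻².
From L = 4πd²S, d = √(5.70×10^26/(4π·1751)) = 1.609×10^11 m = 1.076 AU.

1.08 AU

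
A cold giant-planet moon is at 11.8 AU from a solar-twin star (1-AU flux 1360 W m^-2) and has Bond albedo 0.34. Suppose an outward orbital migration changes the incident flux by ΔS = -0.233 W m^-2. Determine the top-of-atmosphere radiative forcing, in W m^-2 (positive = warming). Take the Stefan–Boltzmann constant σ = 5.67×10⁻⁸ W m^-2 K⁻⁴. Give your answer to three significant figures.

-0.0384 W m^-2

Flux at the orbit: S = 1360/(11.8)² = 9.767 W m^-2.
TOA radiative forcing: ΔF = (1−α)ΔS/4 = 0.66·(-0.233)/4 = -0.03845 W m^-2.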